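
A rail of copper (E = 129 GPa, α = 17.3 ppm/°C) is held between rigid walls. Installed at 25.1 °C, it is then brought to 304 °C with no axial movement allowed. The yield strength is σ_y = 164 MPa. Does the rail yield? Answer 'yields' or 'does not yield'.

ΔT = 278.9 K. Constrained thermal stress σ = E·α·ΔT = 129.0×10³ MPa × 17.3×10⁻⁶ × 278.9 = 622 MPa (compressive).
Compare to σ_y = 164 MPa: σ ≥ σ_y, so it yields.

yields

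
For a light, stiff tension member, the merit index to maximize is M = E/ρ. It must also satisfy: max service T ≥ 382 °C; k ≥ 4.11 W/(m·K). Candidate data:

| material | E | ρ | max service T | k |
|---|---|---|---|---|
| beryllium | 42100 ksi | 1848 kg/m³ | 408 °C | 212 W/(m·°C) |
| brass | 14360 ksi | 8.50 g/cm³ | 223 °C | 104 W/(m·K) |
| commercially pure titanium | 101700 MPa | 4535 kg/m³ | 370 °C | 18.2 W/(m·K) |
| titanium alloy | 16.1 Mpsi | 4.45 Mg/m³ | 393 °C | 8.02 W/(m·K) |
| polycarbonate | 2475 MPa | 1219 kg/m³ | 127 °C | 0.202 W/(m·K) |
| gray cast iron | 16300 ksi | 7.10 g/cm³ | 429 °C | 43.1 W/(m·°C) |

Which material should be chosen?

Screen on constraints: max service T ≥ 382 °C; k ≥ 4.11 W/(m·K). Survivors: beryllium, titanium alloy, gray cast iron.
Normalizing units and computing the index:
  beryllium: E = 290.3 GPa, ρ = 1848 kg/m³
  titanium alloy: E = 111.0 GPa, ρ = 4450 kg/m³
  gray cast iron: E = 112.4 GPa, ρ = 7100 kg/m³
  beryllium: M = 157 MN·m/kg
  titanium alloy: M = 24.9 MN·m/kg
  gray cast iron: M = 15.8 MN·m/kg
Beryllium has the largest M.

beryllium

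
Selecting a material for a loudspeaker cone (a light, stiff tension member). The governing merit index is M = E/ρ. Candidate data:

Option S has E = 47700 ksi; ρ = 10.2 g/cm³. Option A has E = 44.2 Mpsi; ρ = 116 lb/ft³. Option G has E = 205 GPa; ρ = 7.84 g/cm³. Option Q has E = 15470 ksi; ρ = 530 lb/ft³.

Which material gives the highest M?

option A

After converting to SI:
  option S: E = 328.9 GPa, ρ = 10200 kg/m³
  option A: E = 304.7 GPa, ρ = 1858 kg/m³
  option G: E = 205.0 GPa, ρ = 7840 kg/m³
  option Q: E = 106.7 GPa, ρ = 8490 kg/m³
  option A: M = 164 MN·m/kg
  option S: M = 32.2 MN·m/kg
  option G: M = 26.1 MN·m/kg
  option Q: M = 12.6 MN·m/kg
The maximum is for option A.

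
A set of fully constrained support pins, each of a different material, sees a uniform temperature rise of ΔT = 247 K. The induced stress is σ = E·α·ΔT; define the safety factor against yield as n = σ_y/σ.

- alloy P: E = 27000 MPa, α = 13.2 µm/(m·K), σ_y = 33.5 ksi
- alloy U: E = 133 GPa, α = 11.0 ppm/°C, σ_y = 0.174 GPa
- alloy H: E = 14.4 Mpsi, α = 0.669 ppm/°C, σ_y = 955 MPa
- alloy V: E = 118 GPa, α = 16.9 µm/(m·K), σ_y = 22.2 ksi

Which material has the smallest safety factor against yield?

alloy V

With everything in SI (GPa, ×10⁻⁶/K, MPa):
  alloy P: E = 27.00, α = 13.2, σ_y = 231.0 → σ = 88.0 MPa, n = 2.62
  alloy U: E = 133.0, α = 11.0, σ_y = 174.0 → σ = 361 MPa, n = 0.482
  alloy H: E = 99.28, α = 0.669, σ_y = 955.0 → σ = 16.4 MPa, n = 58.2
  alloy V: E = 118.0, α = 16.9, σ_y = 153.1 → σ = 493 MPa, n = 0.311
The minimum is alloy V at n = 0.311.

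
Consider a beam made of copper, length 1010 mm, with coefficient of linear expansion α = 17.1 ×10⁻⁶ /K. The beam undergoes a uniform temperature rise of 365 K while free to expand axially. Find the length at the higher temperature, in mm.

ΔL = α·L₀·ΔT = 17.1×10⁻⁶ × 1010 mm × 365.0 K = 6.30 mm.
L = L₀ + ΔL = 1010 + 6.30 = 1016.3 mm.

1016.3 mm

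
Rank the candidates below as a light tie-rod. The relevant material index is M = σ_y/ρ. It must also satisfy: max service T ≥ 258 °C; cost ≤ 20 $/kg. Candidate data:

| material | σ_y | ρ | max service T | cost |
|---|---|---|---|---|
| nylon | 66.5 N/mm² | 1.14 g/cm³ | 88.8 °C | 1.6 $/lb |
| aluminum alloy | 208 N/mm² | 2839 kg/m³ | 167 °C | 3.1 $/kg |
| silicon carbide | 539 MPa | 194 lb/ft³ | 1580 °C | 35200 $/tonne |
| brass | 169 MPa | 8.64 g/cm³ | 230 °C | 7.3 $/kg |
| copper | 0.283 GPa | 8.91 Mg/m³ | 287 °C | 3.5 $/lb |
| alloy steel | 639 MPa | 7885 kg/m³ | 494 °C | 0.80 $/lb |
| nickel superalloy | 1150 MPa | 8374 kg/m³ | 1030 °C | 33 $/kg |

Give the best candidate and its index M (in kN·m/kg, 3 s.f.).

Screen on constraints: max service T ≥ 258 °C; cost ≤ 20 $/kg. Survivors: copper, alloy steel.
Normalizing units and computing the index:
  copper: σ_y = 283.0 MPa, ρ = 8910 kg/m³
  alloy steel: σ_y = 639.0 MPa, ρ = 7885 kg/m³
  alloy steel: M = 81.0 kN·m/kg
  copper: M = 31.8 kN·m/kg
Highest index: alloy steel.

alloy steel, M = 81.0 kN·m/kg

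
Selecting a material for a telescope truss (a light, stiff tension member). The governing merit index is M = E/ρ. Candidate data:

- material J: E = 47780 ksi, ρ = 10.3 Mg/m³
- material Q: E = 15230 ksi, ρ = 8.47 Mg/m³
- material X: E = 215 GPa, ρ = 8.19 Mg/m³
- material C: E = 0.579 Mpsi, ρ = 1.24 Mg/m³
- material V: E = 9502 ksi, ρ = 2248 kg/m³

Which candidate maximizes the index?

material J

Putting every candidate on a common basis:
  material J: E = 329.4 GPa, ρ = 10300 kg/m³
  material Q: E = 105.0 GPa, ρ = 8470 kg/m³
  material X: E = 215.0 GPa, ρ = 8190 kg/m³
  material C: E = 3.992 GPa, ρ = 1240 kg/m³
  material V: E = 65.51 GPa, ρ = 2248 kg/m³
  material J: M = 32.0 MN·m/kg
  material V: M = 29.1 MN·m/kg
  material X: M = 26.3 MN·m/kg
  material Q: M = 12.4 MN·m/kg
  material C: M = 3.22 MN·m/kg
Material J ranks first.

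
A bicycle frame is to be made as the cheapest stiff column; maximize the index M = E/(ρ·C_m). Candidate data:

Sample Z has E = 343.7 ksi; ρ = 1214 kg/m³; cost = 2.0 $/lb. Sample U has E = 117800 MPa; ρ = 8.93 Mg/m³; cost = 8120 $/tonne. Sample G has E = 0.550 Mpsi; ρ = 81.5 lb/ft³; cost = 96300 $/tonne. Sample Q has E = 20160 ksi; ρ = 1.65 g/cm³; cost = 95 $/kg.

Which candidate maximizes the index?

After converting to SI:
  sample Z: E = 2.370 GPa, ρ = 1214 kg/m³, cost = 4.409 $/kg
  sample U: E = 117.8 GPa, ρ = 8930 kg/m³, cost = 8.120 $/kg
  sample G: E = 3.792 GPa, ρ = 1306 kg/m³, cost = 96.30 $/kg
  sample Q: E = 139.0 GPa, ρ = 1650 kg/m³, cost = 95.00 $/kg
  sample U: M = 1.62 MN·m per $
  sample Q: M = 0.887 MN·m per $
  sample Z: M = 0.443 MN·m per $
  sample G: M = 0.0302 MN·m per $
The maximum is for sample U.

sample U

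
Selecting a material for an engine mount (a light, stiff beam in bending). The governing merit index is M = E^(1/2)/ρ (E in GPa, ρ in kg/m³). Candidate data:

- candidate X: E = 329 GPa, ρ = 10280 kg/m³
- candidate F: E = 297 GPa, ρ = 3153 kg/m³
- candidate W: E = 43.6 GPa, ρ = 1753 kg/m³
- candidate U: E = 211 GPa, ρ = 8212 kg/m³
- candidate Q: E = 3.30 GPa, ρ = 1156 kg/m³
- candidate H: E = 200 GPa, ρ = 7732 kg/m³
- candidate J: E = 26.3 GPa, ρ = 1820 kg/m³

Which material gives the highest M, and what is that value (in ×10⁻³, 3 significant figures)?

candidate F, M = 5.47×10⁻³

Per-candidate index values:
  candidate F: M = 5.47×10⁻³
  candidate W: M = 3.77×10⁻³
  candidate J: M = 2.82×10⁻³
  candidate H: M = 1.83×10⁻³
  candidate U: M = 1.77×10⁻³
  candidate X: M = 1.76×10⁻³
  candidate Q: M = 1.57×10⁻³
Candidate F has the largest M.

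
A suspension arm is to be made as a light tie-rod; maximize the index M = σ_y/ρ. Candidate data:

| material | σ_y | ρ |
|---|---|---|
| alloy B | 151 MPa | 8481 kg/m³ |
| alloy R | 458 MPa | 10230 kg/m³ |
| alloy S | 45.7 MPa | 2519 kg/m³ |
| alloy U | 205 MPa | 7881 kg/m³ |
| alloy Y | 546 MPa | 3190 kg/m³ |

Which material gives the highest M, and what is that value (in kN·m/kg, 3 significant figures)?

Evaluate M for each candidate:
  alloy Y: M = 171 kN·m/kg
  alloy R: M = 44.8 kN·m/kg
  alloy U: M = 26.0 kN·m/kg
  alloy S: M = 18.1 kN·m/kg
  alloy B: M = 17.8 kN·m/kg
The maximum is for alloy Y.

alloy Y, M = 171 kN·m/kg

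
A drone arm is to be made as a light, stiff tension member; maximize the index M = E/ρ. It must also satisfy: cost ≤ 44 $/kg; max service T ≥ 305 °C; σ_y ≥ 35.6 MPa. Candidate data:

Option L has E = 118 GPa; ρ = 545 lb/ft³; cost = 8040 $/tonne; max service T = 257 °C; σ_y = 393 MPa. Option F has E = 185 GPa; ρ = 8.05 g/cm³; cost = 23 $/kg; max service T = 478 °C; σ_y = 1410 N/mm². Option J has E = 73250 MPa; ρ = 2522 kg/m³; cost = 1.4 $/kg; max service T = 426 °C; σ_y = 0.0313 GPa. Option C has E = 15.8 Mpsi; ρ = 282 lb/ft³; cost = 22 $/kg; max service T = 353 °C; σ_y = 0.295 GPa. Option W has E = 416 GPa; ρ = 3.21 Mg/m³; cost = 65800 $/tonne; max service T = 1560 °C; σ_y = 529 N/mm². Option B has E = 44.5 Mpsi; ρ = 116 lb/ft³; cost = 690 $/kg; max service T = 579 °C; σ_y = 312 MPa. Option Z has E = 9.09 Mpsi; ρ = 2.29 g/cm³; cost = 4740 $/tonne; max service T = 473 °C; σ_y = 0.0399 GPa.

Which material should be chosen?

Screen on constraints: cost ≤ 44 $/kg; max service T ≥ 305 °C; σ_y ≥ 35.6 MPa. Survivors: option F, option C, option Z.
Putting every candidate on a common basis:
  option F: E = 185.0 GPa, ρ = 8050 kg/m³
  option C: E = 108.9 GPa, ρ = 4517 kg/m³
  option Z: E = 62.67 GPa, ρ = 2290 kg/m³
  option Z: M = 27.4 MN·m/kg
  option C: M = 24.1 MN·m/kg
  option F: M = 23.0 MN·m/kg
Highest index: option Z.

option Z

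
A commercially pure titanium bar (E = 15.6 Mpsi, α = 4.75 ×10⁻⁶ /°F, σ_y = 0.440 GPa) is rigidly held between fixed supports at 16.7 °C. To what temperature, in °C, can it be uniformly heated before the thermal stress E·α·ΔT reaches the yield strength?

E = 15.6 Mpsi = 107.6 GPa.
α = 4.75×10⁻⁶/°F × 9/5 = 8.55×10⁻⁶/K.
σ_y = 0.440 GPa = 440.0 MPa.
E·α·ΔT = 440.0 MPa ⇒ ΔT = 440.0 / (107.6×10³ × 8.55×10⁻⁶) = 478.5 K.
T = 16.7 + 478.5 = 495.2 °C.

495 °C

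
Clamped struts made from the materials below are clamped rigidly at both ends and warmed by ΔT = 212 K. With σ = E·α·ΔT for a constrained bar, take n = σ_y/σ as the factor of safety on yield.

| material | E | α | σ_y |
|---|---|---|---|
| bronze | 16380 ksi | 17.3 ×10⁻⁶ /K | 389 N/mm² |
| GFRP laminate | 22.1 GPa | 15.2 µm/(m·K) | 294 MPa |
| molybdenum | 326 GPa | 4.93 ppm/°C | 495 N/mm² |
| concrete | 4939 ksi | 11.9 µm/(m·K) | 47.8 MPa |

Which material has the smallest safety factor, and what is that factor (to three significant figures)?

concrete, n = 0.556

With everything in SI (GPa, ×10⁻⁶/K, MPa):
  bronze: E = 112.9, α = 17.3, σ_y = 389.0 → σ = 414 MPa, n = 0.939
  GFRP laminate: E = 22.10, α = 15.2, σ_y = 294.0 → σ = 71.2 MPa, n = 4.13
  molybdenum: E = 326.0, α = 4.93, σ_y = 495.0 → σ = 341 MPa, n = 1.45
  concrete: E = 34.05, α = 11.9, σ_y = 47.80 → σ = 85.9 MPa, n = 0.556
Smallest n: concrete with n = 0.556.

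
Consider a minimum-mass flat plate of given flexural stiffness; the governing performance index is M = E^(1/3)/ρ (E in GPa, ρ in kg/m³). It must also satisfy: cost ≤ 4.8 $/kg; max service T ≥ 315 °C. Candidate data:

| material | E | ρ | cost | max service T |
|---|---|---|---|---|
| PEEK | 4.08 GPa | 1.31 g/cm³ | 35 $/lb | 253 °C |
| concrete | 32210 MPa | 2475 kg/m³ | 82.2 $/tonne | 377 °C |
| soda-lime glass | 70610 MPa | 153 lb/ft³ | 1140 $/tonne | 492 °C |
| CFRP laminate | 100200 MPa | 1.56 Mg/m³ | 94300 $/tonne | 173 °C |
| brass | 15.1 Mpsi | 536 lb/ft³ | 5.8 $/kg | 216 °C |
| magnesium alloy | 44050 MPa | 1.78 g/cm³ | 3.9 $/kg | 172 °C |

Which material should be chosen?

soda-lime glass

Screen on constraints: cost ≤ 4.8 $/kg; max service T ≥ 315 °C. Survivors: concrete, soda-lime glass.
Normalizing units and computing the index:
  concrete: E = 32.21 GPa, ρ = 2475 kg/m³
  soda-lime glass: E = 70.61 GPa, ρ = 2451 kg/m³
  soda-lime glass: M = 1.69×10⁻³
  concrete: M = 1.29×10⁻³
Highest index: soda-lime glass.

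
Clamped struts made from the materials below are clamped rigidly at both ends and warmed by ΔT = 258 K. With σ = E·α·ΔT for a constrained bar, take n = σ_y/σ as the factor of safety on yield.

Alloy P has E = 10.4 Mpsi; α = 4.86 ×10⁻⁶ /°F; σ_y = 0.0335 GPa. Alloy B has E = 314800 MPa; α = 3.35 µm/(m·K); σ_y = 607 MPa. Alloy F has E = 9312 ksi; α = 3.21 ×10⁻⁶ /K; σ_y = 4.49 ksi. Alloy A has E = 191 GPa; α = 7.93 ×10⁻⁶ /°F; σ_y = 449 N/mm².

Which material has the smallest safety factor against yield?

alloy P

In consistent units (E in GPa, α in ×10⁻⁶/K, σ_y in MPa):
  alloy P: E = 71.71, α = 8.75, σ_y = 33.50 → σ = 162 MPa, n = 0.207
  alloy B: E = 314.8, α = 3.35, σ_y = 607.0 → σ = 272 MPa, n = 2.23
  alloy F: E = 64.20, α = 3.21, σ_y = 30.96 → σ = 53.2 MPa, n = 0.582
  alloy A: E = 191.0, α = 14.3, σ_y = 449.0 → σ = 703 MPa, n = 0.638
The minimum is alloy P at n = 0.207.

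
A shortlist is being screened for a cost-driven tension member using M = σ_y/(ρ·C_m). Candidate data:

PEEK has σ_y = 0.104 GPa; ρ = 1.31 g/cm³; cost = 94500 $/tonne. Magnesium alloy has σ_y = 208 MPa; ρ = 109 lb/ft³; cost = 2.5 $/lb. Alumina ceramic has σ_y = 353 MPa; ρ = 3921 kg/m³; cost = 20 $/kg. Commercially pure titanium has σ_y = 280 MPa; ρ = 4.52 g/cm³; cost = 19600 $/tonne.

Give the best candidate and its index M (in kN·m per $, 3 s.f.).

magnesium alloy, M = 21.6 kN·m per $

In SI units:
  PEEK: σ_y = 104.0 MPa, ρ = 1310 kg/m³, cost = 94.50 $/kg
  magnesium alloy: σ_y = 208.0 MPa, ρ = 1746 kg/m³, cost = 5.511 $/kg
  alumina ceramic: σ_y = 353.0 MPa, ρ = 3921 kg/m³, cost = 20.00 $/kg
  commercially pure titanium: σ_y = 280.0 MPa, ρ = 4520 kg/m³, cost = 19.60 $/kg
  magnesium alloy: M = 21.6 kN·m per $
  alumina ceramic: M = 4.50 kN·m per $
  commercially pure titanium: M = 3.16 kN·m per $
  PEEK: M = 0.840 kN·m per $
Magnesium alloy ranks first.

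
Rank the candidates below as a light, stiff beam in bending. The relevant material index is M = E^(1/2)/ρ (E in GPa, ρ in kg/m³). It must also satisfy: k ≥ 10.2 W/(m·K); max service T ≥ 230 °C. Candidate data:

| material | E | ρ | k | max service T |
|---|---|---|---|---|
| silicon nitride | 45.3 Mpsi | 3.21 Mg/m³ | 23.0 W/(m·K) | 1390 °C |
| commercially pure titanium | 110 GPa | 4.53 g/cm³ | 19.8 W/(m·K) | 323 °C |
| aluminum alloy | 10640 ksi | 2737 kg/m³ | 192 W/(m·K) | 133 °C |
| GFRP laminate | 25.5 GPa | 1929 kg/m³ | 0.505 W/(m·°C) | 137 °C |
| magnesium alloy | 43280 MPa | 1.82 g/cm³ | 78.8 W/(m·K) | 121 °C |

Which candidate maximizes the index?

Screen on constraints: k ≥ 10.2 W/(m·K); max service T ≥ 230 °C. Survivors: silicon nitride, commercially pure titanium.
After converting to SI:
  silicon nitride: E = 312.3 GPa, ρ = 3210 kg/m³
  commercially pure titanium: E = 110.0 GPa, ρ = 4530 kg/m³
  silicon nitride: M = 5.51×10⁻³
  commercially pure titanium: M = 2.32×10⁻³
Silicon nitride has the largest M.

silicon nitride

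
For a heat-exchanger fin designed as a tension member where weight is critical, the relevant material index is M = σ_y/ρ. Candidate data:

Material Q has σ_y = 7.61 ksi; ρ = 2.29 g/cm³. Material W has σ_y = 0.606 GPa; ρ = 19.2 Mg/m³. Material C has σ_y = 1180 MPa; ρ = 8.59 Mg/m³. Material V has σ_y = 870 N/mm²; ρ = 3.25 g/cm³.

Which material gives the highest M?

Normalizing units and computing the index:
  material Q: σ_y = 52.47 MPa, ρ = 2290 kg/m³
  material W: σ_y = 606.0 MPa, ρ = 19200 kg/m³
  material C: σ_y = 1180 MPa, ρ = 8590 kg/m³
  material V: σ_y = 870.0 MPa, ρ = 3250 kg/m³
  material V: M = 268 kN·m/kg
  material C: M = 137 kN·m/kg
  material W: M = 31.6 kN·m/kg
  material Q: M = 22.9 kN·m/kg
Material V has the largest M.

material V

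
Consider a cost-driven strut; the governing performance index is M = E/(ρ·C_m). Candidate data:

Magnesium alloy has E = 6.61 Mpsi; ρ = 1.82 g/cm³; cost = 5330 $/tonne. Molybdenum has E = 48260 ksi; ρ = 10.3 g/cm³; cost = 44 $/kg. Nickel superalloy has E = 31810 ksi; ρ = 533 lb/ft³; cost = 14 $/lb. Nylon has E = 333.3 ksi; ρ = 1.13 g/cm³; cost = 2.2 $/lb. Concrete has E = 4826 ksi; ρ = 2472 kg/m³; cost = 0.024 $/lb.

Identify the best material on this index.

Normalizing units and computing the index:
  magnesium alloy: E = 45.57 GPa, ρ = 1820 kg/m³, cost = 5.330 $/kg
  molybdenum: E = 332.7 GPa, ρ = 10300 kg/m³, cost = 44.00 $/kg
  nickel superalloy: E = 219.3 GPa, ρ = 8538 kg/m³, cost = 30.86 $/kg
  nylon: E = 2.298 GPa, ρ = 1130 kg/m³, cost = 4.850 $/kg
  concrete: E = 33.27 GPa, ρ = 2472 kg/m³, cost = 0.05291 $/kg
  concrete: M = 254 MN·m per $
  magnesium alloy: M = 4.70 MN·m per $
  nickel superalloy: M = 0.832 MN·m per $
  molybdenum: M = 0.734 MN·m per $
  nylon: M = 0.419 MN·m per $
Highest index: concrete.

concrete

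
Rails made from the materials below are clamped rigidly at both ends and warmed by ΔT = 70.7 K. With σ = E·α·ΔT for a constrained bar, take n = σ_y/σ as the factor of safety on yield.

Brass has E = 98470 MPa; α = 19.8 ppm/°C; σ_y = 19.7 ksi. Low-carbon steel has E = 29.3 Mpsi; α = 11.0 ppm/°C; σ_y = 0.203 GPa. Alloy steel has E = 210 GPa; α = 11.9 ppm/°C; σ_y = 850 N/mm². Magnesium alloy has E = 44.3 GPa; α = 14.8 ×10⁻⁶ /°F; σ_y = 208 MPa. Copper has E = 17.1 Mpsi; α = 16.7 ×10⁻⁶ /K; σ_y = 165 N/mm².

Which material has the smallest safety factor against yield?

brass

Per material, after unit conversion:
  brass: E = 98.47, α = 19.8, σ_y = 135.8 → σ = 138 MPa, n = 0.985
  low-carbon steel: E = 202.0, α = 11.0, σ_y = 203.0 → σ = 157 MPa, n = 1.29
  alloy steel: E = 210.0, α = 11.9, σ_y = 850.0 → σ = 177 MPa, n = 4.81
  magnesium alloy: E = 44.30, α = 26.6, σ_y = 208.0 → σ = 83.4 MPa, n = 2.49
  copper: E = 117.9, α = 16.7, σ_y = 165.0 → σ = 139 MPa, n = 1.19
Smallest n: brass with n = 0.985.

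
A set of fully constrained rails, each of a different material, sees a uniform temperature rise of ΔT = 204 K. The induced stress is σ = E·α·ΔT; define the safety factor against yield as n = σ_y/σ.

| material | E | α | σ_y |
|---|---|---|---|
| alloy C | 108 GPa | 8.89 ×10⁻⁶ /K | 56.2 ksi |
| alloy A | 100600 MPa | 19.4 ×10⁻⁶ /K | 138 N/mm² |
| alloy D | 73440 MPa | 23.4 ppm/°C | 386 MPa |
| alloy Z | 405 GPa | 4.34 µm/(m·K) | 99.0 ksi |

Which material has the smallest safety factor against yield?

alloy A

With everything in SI (GPa, ×10⁻⁶/K, MPa):
  alloy C: E = 108.0, α = 8.89, σ_y = 387.5 → σ = 196 MPa, n = 1.98
  alloy A: E = 100.6, α = 19.4, σ_y = 138.0 → σ = 398 MPa, n = 0.347
  alloy D: E = 73.44, α = 23.4, σ_y = 386.0 → σ = 351 MPa, n = 1.10
  alloy Z: E = 405.0, α = 4.34, σ_y = 682.6 → σ = 359 MPa, n = 1.90
Smallest n: alloy A with n = 0.347.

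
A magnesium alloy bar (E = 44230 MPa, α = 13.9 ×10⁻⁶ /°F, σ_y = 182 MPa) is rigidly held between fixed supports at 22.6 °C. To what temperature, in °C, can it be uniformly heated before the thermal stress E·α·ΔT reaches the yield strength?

187 °C

E = 44230 MPa = 44.23 GPa.
α = 13.9×10⁻⁶/°F × 9/5 = 25.0×10⁻⁶/K.
E·α·ΔT = 182.0 MPa ⇒ ΔT = 182.0 / (44.23×10³ × 25.0×10⁻⁶) = 164.5 K.
T = 22.6 + 164.5 = 187.1 °C.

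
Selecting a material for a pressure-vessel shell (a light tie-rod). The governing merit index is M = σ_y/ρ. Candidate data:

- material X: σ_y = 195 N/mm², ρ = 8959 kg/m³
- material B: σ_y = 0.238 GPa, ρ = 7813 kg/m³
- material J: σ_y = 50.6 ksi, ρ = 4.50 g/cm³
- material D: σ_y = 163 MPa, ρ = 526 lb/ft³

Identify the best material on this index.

material J

Convert each candidate to consistent units, then evaluate M:
  material X: σ_y = 195.0 MPa, ρ = 8959 kg/m³
  material B: σ_y = 238.0 MPa, ρ = 7813 kg/m³
  material J: σ_y = 348.9 MPa, ρ = 4500 kg/m³
  material D: σ_y = 163.0 MPa, ρ = 8426 kg/m³
  material J: M = 77.5 kN·m/kg
  material B: M = 30.5 kN·m/kg
  material X: M = 21.8 kN·m/kg
  material D: M = 19.3 kN·m/kg
Material J has the largest M.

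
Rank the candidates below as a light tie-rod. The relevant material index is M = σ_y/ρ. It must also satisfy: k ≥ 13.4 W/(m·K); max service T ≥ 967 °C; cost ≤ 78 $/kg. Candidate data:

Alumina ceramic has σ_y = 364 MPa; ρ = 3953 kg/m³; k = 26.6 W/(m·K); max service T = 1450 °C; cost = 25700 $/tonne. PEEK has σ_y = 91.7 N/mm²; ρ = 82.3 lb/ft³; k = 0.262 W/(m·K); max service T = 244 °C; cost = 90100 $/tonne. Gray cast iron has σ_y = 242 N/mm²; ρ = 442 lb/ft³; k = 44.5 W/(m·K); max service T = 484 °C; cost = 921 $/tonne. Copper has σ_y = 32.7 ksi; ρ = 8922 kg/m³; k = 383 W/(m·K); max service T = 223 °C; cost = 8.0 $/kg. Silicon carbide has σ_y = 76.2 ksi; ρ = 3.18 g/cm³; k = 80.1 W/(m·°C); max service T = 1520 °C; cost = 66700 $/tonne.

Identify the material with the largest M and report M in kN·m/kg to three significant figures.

Screen on constraints: k ≥ 13.4 W/(m·K); max service T ≥ 967 °C; cost ≤ 78 $/kg. Survivors: alumina ceramic, silicon carbide.
Normalizing units and computing the index:
  alumina ceramic: σ_y = 364.0 MPa, ρ = 3953 kg/m³
  silicon carbide: σ_y = 525.4 MPa, ρ = 3180 kg/m³
  silicon carbide: M = 165 kN·m/kg
  alumina ceramic: M = 92.1 kN·m/kg
Highest index: silicon carbide.

silicon carbide, M = 165 kN·m/kg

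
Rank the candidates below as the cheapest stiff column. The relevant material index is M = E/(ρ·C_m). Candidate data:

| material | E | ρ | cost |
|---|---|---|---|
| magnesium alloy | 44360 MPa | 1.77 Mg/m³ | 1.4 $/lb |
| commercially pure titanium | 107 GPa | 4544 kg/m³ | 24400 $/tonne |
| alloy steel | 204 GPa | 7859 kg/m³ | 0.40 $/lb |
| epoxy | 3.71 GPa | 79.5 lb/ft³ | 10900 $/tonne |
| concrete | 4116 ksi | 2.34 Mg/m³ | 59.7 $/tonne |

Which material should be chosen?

After converting to SI:
  magnesium alloy: E = 44.36 GPa, ρ = 1770 kg/m³, cost = 3.086 $/kg
  commercially pure titanium: E = 107.0 GPa, ρ = 4544 kg/m³, cost = 24.40 $/kg
  alloy steel: E = 204.0 GPa, ρ = 7859 kg/m³, cost = 0.8818 $/kg
  epoxy: E = 3.710 GPa, ρ = 1273 kg/m³, cost = 10.90 $/kg
  concrete: E = 28.38 GPa, ρ = 2340 kg/m³, cost = 0.05970 $/kg
  concrete: M = 203 MN·m per $
  alloy steel: M = 29.4 MN·m per $
  magnesium alloy: M = 8.12 MN·m per $
  commercially pure titanium: M = 0.965 MN·m per $
  epoxy: M = 0.267 MN·m per $
Highest index: concrete.

concrete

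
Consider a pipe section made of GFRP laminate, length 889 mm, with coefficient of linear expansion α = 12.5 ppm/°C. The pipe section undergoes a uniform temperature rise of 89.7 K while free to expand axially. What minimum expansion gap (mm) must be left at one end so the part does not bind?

ΔL = α·L₀·ΔT = 12.5×10⁻⁶ × 889 mm × 89.70 K = 0.997 mm.

0.997 mm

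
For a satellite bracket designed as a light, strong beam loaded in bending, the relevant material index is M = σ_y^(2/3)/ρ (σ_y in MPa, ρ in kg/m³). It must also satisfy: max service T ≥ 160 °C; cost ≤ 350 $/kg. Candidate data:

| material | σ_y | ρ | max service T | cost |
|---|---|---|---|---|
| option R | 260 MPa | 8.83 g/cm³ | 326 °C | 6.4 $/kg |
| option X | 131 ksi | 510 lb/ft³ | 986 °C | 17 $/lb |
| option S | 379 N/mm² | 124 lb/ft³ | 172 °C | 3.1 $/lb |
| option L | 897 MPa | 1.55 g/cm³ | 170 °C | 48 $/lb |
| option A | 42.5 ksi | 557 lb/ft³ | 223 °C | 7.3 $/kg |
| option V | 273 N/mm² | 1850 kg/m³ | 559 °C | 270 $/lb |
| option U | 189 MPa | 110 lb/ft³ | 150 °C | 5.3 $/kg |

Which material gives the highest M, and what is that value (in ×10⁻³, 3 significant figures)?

option L, M = 60.0×10⁻³

Screen on constraints: max service T ≥ 160 °C; cost ≤ 350 $/kg. Survivors: option R, option X, option S, option L, option A.
Convert each candidate to consistent units, then evaluate M:
  option R: σ_y = 260.0 MPa, ρ = 8830 kg/m³
  option X: σ_y = 903.2 MPa, ρ = 8169 kg/m³
  option S: σ_y = 379.0 MPa, ρ = 1986 kg/m³
  option L: σ_y = 897.0 MPa, ρ = 1550 kg/m³
  option A: σ_y = 293.0 MPa, ρ = 8922 kg/m³
  option L: M = 60.0×10⁻³
  option S: M = 26.4×10⁻³
  option X: M = 11.4×10⁻³
  option A: M = 4.94×10⁻³
  option R: M = 4.61×10⁻³
Option L ranks first.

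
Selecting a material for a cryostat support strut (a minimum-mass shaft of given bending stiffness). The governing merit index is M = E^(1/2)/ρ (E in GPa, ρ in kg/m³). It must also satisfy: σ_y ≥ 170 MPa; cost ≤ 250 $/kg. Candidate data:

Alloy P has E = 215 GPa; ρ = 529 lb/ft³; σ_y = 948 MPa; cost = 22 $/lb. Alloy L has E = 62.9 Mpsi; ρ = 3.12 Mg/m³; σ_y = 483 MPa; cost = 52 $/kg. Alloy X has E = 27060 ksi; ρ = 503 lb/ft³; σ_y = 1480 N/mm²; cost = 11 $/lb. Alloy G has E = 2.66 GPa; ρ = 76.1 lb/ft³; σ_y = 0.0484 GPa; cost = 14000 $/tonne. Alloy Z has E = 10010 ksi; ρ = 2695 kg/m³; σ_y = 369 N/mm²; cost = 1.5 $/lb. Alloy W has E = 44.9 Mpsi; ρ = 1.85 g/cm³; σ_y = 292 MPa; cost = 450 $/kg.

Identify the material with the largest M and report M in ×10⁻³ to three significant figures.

alloy L, M = 6.67×10⁻³

Screen on constraints: σ_y ≥ 170 MPa; cost ≤ 250 $/kg. Survivors: alloy P, alloy L, alloy X, alloy Z.
In SI units:
  alloy P: E = 215.0 GPa, ρ = 8474 kg/m³
  alloy L: E = 433.7 GPa, ρ = 3120 kg/m³
  alloy X: E = 186.6 GPa, ρ = 8057 kg/m³
  alloy Z: E = 69.02 GPa, ρ = 2695 kg/m³
  alloy L: M = 6.67×10⁻³
  alloy Z: M = 3.08×10⁻³
  alloy P: M = 1.73×10⁻³
  alloy X: M = 1.70×10⁻³
The maximum is for alloy L.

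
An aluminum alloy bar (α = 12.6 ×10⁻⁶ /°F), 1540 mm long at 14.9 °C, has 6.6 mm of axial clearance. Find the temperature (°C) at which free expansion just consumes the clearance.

α = 12.6×10⁻⁶/°F × 9/5 = 22.7×10⁻⁶/K.
α·L₀·ΔT = 6.6 mm ⇒ ΔT = 6.6 / (22.7×10⁻⁶ × 1540.0) = 189.0 K.
T = 14.9 + 189.0 = 203.9 °C.

204 °C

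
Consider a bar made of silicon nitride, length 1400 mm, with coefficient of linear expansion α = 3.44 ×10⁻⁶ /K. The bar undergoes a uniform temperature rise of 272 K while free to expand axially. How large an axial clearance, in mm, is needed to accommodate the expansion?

ΔL = α·L₀·ΔT = 3.44×10⁻⁶ × 1400 mm × 272.0 K = 1.31 mm.

1.31 mm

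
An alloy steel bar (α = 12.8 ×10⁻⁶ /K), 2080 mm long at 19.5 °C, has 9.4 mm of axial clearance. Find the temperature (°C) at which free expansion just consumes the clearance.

373 °C

α·L₀·ΔT = 9.4 mm ⇒ ΔT = 9.4 / (12.8×10⁻⁶ × 2080.0) = 353.1 K.
T = 19.5 + 353.1 = 372.6 °C.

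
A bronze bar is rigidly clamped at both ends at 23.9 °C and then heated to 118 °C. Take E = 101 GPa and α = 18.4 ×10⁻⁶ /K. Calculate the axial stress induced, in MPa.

175 MPa

ΔT = 94.10 K. Constrained thermal stress σ = E·α·ΔT = 101.0×10³ MPa × 18.4×10⁻⁶ × 94.10 = 175 MPa (compressive).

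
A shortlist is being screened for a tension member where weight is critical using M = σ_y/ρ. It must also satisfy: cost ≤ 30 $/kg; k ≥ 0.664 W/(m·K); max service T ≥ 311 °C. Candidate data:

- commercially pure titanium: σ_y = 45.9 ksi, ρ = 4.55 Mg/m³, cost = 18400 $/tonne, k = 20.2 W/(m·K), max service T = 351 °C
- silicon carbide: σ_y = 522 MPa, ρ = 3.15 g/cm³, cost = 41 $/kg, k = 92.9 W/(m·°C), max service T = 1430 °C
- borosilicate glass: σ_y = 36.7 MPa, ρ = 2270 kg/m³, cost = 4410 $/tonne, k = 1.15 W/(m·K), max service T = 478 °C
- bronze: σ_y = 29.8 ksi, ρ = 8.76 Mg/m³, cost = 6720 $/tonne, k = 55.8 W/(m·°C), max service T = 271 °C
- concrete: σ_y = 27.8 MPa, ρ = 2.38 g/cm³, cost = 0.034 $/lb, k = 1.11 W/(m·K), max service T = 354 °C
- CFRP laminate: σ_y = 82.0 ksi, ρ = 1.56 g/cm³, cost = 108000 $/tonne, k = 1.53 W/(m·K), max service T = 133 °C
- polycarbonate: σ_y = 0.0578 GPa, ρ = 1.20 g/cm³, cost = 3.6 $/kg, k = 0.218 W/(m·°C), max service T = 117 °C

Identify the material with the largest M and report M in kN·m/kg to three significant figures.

Screen on constraints: cost ≤ 30 $/kg; k ≥ 0.664 W/(m·K); max service T ≥ 311 °C. Survivors: commercially pure titanium, borosilicate glass, concrete.
After converting to SI:
  commercially pure titanium: σ_y = 316.5 MPa, ρ = 4550 kg/m³
  borosilicate glass: σ_y = 36.70 MPa, ρ = 2270 kg/m³
  concrete: σ_y = 27.80 MPa, ρ = 2380 kg/m³
  commercially pure titanium: M = 69.6 kN·m/kg
  borosilicate glass: M = 16.2 kN·m/kg
  concrete: M = 11.7 kN·m/kg
Highest index: commercially pure titanium.

commercially pure titanium, M = 69.6 kN·m/kg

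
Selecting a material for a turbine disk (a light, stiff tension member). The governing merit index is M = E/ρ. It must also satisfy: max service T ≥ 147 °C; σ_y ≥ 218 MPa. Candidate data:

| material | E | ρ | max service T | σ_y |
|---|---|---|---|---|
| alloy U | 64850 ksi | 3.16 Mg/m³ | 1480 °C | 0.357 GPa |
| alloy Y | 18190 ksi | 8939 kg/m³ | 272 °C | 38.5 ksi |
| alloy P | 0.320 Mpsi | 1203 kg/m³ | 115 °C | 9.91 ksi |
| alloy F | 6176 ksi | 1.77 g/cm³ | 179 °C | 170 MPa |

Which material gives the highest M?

Screen on constraints: max service T ≥ 147 °C; σ_y ≥ 218 MPa. Survivors: alloy U, alloy Y.
Convert each candidate to consistent units, then evaluate M:
  alloy U: E = 447.1 GPa, ρ = 3160 kg/m³
  alloy Y: E = 125.4 GPa, ρ = 8939 kg/m³
  alloy U: M = 141 MN·m/kg
  alloy Y: M = 14.0 MN·m/kg
Alloy U ranks first.

alloy U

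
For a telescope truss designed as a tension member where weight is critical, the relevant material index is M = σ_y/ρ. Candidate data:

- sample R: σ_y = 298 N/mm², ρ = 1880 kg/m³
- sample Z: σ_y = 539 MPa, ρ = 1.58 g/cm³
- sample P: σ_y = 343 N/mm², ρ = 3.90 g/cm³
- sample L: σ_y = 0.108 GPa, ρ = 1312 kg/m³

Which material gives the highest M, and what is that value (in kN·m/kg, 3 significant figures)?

sample Z, M = 341 kN·m/kg

Putting every candidate on a common basis:
  sample R: σ_y = 298.0 MPa, ρ = 1880 kg/m³
  sample Z: σ_y = 539.0 MPa, ρ = 1580 kg/m³
  sample P: σ_y = 343.0 MPa, ρ = 3900 kg/m³
  sample L: σ_y = 108.0 MPa, ρ = 1312 kg/m³
  sample Z: M = 341 kN·m/kg
  sample R: M = 159 kN·m/kg
  sample P: M = 87.9 kN·m/kg
  sample L: M = 82.3 kN·m/kg
Sample Z ranks first.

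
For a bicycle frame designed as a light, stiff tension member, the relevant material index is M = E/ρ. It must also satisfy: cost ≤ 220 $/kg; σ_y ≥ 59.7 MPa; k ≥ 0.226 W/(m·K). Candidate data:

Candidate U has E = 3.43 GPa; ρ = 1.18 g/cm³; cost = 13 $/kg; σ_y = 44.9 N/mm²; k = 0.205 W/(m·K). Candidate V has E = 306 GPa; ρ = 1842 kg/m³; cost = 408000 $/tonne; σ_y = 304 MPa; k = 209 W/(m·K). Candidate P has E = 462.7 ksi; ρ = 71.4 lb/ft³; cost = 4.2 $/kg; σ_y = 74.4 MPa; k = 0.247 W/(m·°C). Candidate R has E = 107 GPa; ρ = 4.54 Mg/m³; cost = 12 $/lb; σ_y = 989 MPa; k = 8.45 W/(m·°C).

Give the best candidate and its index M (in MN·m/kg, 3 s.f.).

Screen on constraints: cost ≤ 220 $/kg; σ_y ≥ 59.7 MPa; k ≥ 0.226 W/(m·K). Survivors: candidate P, candidate R.
In SI units:
  candidate P: E = 3.190 GPa, ρ = 1144 kg/m³
  candidate R: E = 107.0 GPa, ρ = 4540 kg/m³
  candidate R: M = 23.6 MN·m/kg
  candidate P: M = 2.79 MN·m/kg
Highest index: candidate R.

candidate R, M = 23.6 MN·m/kg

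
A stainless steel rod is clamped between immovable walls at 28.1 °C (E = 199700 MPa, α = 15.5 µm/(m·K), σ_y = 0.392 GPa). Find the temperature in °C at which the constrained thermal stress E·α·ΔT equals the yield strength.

E = 199700 MPa = 199.7 GPa.
σ_y = 0.392 GPa = 392.0 MPa.
E·α·ΔT = 392.0 MPa ⇒ ΔT = 392.0 / (199.7×10³ × 15.5×10⁻⁶) = 126.6 K.
T = 28.1 + 126.6 = 154.7 °C.

155 °C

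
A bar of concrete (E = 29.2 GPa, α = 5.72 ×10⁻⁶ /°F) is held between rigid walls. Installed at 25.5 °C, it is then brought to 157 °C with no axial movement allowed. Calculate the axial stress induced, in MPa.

α = 5.72×10⁻⁶/°F × 9/5 = 10.3×10⁻⁶/K.
ΔT = 131.5 K. Constrained thermal stress σ = E·α·ΔT = 29.20×10³ MPa × 10.3×10⁻⁶ × 131.5 = 39.5 MPa (compressive).

39.5 MPa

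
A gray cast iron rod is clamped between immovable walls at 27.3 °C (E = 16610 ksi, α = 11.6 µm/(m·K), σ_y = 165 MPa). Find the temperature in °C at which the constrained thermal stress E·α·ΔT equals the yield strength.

152 °C

E = 16610 ksi = 114.5 GPa.
E·α·ΔT = 165.0 MPa ⇒ ΔT = 165.0 / (114.5×10³ × 11.6×10⁻⁶) = 124.2 K.
T = 27.3 + 124.2 = 151.5 °C.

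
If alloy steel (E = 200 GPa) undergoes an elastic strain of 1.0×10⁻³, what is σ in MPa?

σ = E·ε = 200000 MPa × 1.0×10⁻³ = 200 MPa.

200 MPa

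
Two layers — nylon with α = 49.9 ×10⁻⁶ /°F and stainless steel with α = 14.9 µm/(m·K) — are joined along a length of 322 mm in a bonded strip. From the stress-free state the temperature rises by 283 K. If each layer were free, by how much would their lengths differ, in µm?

nylon: α = 49.9×10⁻⁶/°F × 9/5 = 89.8×10⁻⁶/K.
Δα = |89.8 − 14.9|×10⁻⁶/K = 74.9×10⁻⁶/K.
ΔL_mismatch = Δα·L·ΔT = 74.9×10⁻⁶ × 322.0 mm × 283.0 K = 6830 µm.

6830 µm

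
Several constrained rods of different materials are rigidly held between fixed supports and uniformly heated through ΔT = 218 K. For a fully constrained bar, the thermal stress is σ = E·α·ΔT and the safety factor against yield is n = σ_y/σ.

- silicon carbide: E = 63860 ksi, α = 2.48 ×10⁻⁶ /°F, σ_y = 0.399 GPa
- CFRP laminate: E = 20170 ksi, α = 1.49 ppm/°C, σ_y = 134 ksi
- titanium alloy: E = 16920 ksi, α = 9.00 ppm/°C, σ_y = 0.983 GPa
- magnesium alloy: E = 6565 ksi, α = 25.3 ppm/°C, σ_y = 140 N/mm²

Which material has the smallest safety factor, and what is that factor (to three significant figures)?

With everything in SI (GPa, ×10⁻⁶/K, MPa):
  silicon carbide: E = 440.3, α = 4.46, σ_y = 399.0 → σ = 428 MPa, n = 0.931
  CFRP laminate: E = 139.1, α = 1.49, σ_y = 923.9 → σ = 45.2 MPa, n = 20.5
  titanium alloy: E = 116.7, α = 9.00, σ_y = 983.0 → σ = 229 MPa, n = 4.29
  magnesium alloy: E = 45.26, α = 25.3, σ_y = 140.0 → σ = 250 MPa, n = 0.561
The minimum is magnesium alloy at n = 0.561.

magnesium alloy, n = 0.561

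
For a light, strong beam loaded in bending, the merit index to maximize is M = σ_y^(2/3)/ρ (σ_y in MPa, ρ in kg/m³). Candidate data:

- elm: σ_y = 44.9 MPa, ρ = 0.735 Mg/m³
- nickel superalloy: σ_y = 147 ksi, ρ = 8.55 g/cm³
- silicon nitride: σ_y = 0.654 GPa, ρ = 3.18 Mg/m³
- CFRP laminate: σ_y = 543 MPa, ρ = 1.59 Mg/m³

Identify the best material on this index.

Putting every candidate on a common basis:
  elm: σ_y = 44.90 MPa, ρ = 735.0 kg/m³
  nickel superalloy: σ_y = 1014 MPa, ρ = 8550 kg/m³
  silicon nitride: σ_y = 654.0 MPa, ρ = 3180 kg/m³
  CFRP laminate: σ_y = 543.0 MPa, ρ = 1590 kg/m³
  CFRP laminate: M = 41.9×10⁻³
  silicon nitride: M = 23.7×10⁻³
  elm: M = 17.2×10⁻³
  nickel superalloy: M = 11.8×10⁻³
The maximum is for CFRP laminate.

CFRP laminate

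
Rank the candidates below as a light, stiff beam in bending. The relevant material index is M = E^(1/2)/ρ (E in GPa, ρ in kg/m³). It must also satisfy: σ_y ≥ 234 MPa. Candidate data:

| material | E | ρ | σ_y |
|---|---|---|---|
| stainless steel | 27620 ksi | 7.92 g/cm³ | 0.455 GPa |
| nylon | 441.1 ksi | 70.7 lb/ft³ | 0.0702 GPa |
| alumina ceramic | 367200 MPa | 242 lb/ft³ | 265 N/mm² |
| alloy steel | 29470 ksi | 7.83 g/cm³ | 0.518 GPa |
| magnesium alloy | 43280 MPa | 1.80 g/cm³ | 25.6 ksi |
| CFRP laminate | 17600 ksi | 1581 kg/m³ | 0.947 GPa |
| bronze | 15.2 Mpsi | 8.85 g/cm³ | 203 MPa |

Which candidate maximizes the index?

CFRP laminate

Screen on constraints: σ_y ≥ 234 MPa. Survivors: stainless steel, alumina ceramic, alloy steel, CFRP laminate.
Convert each candidate to consistent units, then evaluate M:
  stainless steel: E = 190.4 GPa, ρ = 7920 kg/m³
  alumina ceramic: E = 367.2 GPa, ρ = 3876 kg/m³
  alloy steel: E = 203.2 GPa, ρ = 7830 kg/m³
  CFRP laminate: E = 121.3 GPa, ρ = 1581 kg/m³
  CFRP laminate: M = 6.97×10⁻³
  alumina ceramic: M = 4.94×10⁻³
  alloy steel: M = 1.82×10⁻³
  stainless steel: M = 1.74×10⁻³
Highest index: CFRP laminate.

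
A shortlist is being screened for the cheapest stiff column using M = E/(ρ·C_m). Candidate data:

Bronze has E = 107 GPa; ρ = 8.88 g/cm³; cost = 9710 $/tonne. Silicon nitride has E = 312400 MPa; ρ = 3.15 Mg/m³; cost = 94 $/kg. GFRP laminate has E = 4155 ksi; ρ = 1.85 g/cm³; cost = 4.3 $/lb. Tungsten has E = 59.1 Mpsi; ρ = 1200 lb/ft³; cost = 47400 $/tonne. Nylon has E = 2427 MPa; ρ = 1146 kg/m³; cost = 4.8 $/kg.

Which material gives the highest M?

GFRP laminate

After converting to SI:
  bronze: E = 107.0 GPa, ρ = 8880 kg/m³, cost = 9.710 $/kg
  silicon nitride: E = 312.4 GPa, ρ = 3150 kg/m³, cost = 94.00 $/kg
  GFRP laminate: E = 28.65 GPa, ρ = 1850 kg/m³, cost = 9.480 $/kg
  tungsten: E = 407.5 GPa, ρ = 19220 kg/m³, cost = 47.40 $/kg
  nylon: E = 2.427 GPa, ρ = 1146 kg/m³, cost = 4.800 $/kg
  GFRP laminate: M = 1.63 MN·m per $
  bronze: M = 1.24 MN·m per $
  silicon nitride: M = 1.06 MN·m per $
  tungsten: M = 0.447 MN·m per $
  nylon: M = 0.441 MN·m per $
GFRP laminate ranks first.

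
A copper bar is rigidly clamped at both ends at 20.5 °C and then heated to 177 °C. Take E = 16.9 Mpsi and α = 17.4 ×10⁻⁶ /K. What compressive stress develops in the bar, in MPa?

E = 16.9 Mpsi = 116.5 GPa.
ΔT = 156.5 K. Constrained thermal stress σ = E·α·ΔT = 116.5×10³ MPa × 17.4×10⁻⁶ × 156.5 = 317 MPa (compressive).

317 MPa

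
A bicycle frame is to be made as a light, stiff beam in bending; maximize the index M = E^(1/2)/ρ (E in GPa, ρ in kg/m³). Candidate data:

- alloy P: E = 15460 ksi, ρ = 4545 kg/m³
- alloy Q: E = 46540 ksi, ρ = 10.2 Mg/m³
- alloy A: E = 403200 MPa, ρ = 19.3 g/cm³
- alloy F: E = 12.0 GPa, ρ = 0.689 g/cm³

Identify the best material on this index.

alloy F

Convert each candidate to consistent units, then evaluate M:
  alloy P: E = 106.6 GPa, ρ = 4545 kg/m³
  alloy Q: E = 320.9 GPa, ρ = 10200 kg/m³
  alloy A: E = 403.2 GPa, ρ = 19300 kg/m³
  alloy F: E = 12.00 GPa, ρ = 689.0 kg/m³
  alloy F: M = 5.03×10⁻³
  alloy P: M = 2.27×10⁻³
  alloy Q: M = 1.76×10⁻³
  alloy A: M = 1.04×10⁻³
The maximum is for alloy F.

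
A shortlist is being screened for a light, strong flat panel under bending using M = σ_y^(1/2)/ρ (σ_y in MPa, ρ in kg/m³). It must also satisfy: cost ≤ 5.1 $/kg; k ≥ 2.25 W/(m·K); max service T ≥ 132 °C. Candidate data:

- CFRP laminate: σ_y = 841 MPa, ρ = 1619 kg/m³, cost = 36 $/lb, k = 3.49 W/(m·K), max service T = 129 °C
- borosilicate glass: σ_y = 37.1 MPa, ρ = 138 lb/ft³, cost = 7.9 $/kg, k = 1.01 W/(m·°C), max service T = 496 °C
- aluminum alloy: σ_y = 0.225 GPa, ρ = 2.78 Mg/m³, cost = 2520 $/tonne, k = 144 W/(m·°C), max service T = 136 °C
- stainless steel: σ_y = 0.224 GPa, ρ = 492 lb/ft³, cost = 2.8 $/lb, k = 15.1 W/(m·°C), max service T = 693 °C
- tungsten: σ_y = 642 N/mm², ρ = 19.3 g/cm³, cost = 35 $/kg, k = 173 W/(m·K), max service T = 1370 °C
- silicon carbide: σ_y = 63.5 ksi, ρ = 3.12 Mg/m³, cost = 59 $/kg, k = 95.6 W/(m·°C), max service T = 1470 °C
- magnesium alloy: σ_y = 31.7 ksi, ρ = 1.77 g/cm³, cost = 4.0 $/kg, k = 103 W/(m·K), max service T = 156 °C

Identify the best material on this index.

magnesium alloy

Screen on constraints: cost ≤ 5.1 $/kg; k ≥ 2.25 W/(m·K); max service T ≥ 132 °C. Survivors: aluminum alloy, magnesium alloy.
Normalizing units and computing the index:
  aluminum alloy: σ_y = 225.0 MPa, ρ = 2780 kg/m³
  magnesium alloy: σ_y = 218.6 MPa, ρ = 1770 kg/m³
  magnesium alloy: M = 8.35×10⁻³
  aluminum alloy: M = 5.40×10⁻³
Magnesium alloy ranks first.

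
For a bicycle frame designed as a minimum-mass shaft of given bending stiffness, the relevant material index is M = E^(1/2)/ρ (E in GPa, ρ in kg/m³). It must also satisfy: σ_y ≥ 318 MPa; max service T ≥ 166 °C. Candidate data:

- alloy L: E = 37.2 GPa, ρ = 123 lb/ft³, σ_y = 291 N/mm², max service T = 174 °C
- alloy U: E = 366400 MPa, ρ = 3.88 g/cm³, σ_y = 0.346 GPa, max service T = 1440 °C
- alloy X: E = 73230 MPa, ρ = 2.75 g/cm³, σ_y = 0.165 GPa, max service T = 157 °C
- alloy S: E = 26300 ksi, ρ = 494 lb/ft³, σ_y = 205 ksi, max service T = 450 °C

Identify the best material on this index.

Screen on constraints: σ_y ≥ 318 MPa; max service T ≥ 166 °C. Survivors: alloy U, alloy S.
Convert each candidate to consistent units, then evaluate M:
  alloy U: E = 366.4 GPa, ρ = 3880 kg/m³
  alloy S: E = 181.3 GPa, ρ = 7913 kg/m³
  alloy U: M = 4.93×10⁻³
  alloy S: M = 1.70×10⁻³
Alloy U ranks first.

alloy U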